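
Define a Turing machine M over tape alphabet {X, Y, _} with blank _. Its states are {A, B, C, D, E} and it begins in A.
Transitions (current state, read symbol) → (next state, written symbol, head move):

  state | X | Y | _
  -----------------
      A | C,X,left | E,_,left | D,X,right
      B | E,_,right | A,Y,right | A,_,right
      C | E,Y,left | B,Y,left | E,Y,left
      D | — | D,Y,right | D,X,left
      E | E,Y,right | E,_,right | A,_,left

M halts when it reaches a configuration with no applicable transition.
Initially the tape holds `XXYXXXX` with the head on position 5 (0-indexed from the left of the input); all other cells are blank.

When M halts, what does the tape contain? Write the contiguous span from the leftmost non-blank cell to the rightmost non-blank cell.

XXYY_XX

A | XXYXX[X]X_   read X → write X, move left, go to C
C | XXYX[X]XX_   read X → write Y, move left, go to E
E | XXY[X]YXX_   read X → write Y, move right, go to E
E | XXYY[Y]XX_   read Y → write _, move right, go to E
E | XXYY_[X]X_   read X → write Y, move right, go to E
E | XXYY_Y[X]_   read X → write Y, move right, go to E
E | XXYY_YY[_]   read _ → write _, move left, go to A
A | XXYY_Y[Y]_   read Y → write _, move left, go to E
E | XXYY_[Y]__   read Y → write _, move right, go to E
E | XXYY__[_]_   read _ → write _, move left, go to A
A | XXYY_[_]__   read _ → write X, move right, go to D
D | XXYY_X[_]_   read _ → write X, move left, go to D
D | XXYY_[X]X_
The non-blank tape span at halt is XXYY_XX.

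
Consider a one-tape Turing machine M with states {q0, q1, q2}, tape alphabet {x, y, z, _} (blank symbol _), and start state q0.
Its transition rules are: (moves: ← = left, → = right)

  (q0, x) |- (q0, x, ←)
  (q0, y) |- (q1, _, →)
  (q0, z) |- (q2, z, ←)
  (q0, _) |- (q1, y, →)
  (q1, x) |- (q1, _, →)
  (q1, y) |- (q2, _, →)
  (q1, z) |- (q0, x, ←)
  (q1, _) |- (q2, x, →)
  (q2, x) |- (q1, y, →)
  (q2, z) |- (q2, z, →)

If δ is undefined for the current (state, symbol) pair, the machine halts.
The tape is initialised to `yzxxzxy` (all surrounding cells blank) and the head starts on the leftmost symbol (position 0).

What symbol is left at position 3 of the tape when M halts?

state=q0 head=0 tape=[y]zxxzxy_   (q0,y)→(q1,_,→)
state=q1 head=1 tape=_[z]xxzxy_   (q1,z)→(q0,x,←)
state=q0 head=0 tape=[_]xxxzxy_   (q0,_)→(q1,y,→)
state=q1 head=1 tape=y[x]xxzxy_   (q1,x)→(q1,_,→)
state=q1 head=2 tape=y_[x]xzxy_   (q1,x)→(q1,_,→)
state=q1 head=3 tape=y__[x]zxy_   (q1,x)→(q1,_,→)
state=q1 head=4 tape=y___[z]xy_   (q1,z)→(q0,x,←)
state=q0 head=3 tape=y__[_]xxy_   (q0,_)→(q1,y,→)
state=q1 head=4 tape=y__y[x]xy_   (q1,x)→(q1,_,→)
state=q1 head=5 tape=y__y_[x]y_   (q1,x)→(q1,_,→)
state=q1 head=6 tape=y__y__[y]_   (q1,y)→(q2,_,→)
state=q2 head=7 tape=y__y___[_]
Cell 3 holds y when M halts.

y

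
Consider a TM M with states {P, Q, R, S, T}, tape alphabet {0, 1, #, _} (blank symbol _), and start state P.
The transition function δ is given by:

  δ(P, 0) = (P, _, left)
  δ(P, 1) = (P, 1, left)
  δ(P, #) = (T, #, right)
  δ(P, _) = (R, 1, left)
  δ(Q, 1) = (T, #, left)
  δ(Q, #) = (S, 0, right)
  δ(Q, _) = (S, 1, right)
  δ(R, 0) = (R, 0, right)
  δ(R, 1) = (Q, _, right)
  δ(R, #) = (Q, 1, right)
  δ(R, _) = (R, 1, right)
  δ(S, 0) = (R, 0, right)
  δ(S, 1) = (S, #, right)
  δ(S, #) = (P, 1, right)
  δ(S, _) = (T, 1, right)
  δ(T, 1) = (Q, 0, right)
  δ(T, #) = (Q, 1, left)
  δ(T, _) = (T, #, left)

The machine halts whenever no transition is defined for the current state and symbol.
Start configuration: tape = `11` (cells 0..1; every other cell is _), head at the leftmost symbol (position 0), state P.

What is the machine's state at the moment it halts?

T

state=P head=0 tape=____[1]1   (P,1)→(P,1,left)
state=P head=-1 tape=___[_]11   (P,_)→(R,1,left)
state=R head=-2 tape=__[_]111   (R,_)→(R,1,right)
state=R head=-1 tape=__1[1]11   (R,1)→(Q,_,right)
state=Q head=0 tape=__1_[1]1   (Q,1)→(T,#,left)
state=T head=-1 tape=__1[_]#1   (T,_)→(T,#,left)
state=T head=-2 tape=__[1]##1   (T,1)→(Q,0,right)
state=Q head=-1 tape=__0[#]#1   (Q,#)→(S,0,right)
state=S head=0 tape=__00[#]1   (S,#)→(P,1,right)
state=P head=1 tape=__001[1]   (P,1)→(P,1,left)
state=P head=0 tape=__00[1]1   (P,1)→(P,1,left)
state=P head=-1 tape=__0[0]11   (P,0)→(P,_,left)
state=P head=-2 tape=__[0]_11   (P,0)→(P,_,left)
state=P head=-3 tape=_[_]__11   (P,_)→(R,1,left)
state=R head=-4 tape=[_]1__11   (R,_)→(R,1,right)
state=R head=-3 tape=1[1]__11   (R,1)→(Q,_,right)
state=Q head=-2 tape=1_[_]_11   (Q,_)→(S,1,right)
state=S head=-1 tape=1_1[_]11   (S,_)→(T,1,right)
state=T head=0 tape=1_11[1]1   (T,1)→(Q,0,right)
state=Q head=1 tape=1_110[1]   (Q,1)→(T,#,left)
state=T head=0 tape=1_11[0]#
No transition is defined for (T, 0); M halts in state T.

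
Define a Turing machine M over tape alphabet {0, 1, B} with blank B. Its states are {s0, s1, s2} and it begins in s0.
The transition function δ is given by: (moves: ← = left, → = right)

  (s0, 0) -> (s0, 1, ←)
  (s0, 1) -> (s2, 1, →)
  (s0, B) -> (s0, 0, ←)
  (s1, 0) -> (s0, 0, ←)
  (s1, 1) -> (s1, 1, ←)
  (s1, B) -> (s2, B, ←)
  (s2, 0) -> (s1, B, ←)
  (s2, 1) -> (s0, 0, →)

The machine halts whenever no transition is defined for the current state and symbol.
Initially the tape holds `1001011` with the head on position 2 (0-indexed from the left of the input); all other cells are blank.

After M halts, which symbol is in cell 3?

0

state=s0 head=2 tape=10[0]1011B   (s0,0)→(s0,1,←)
state=s0 head=1 tape=1[0]11011B   (s0,0)→(s0,1,←)
state=s0 head=0 tape=[1]111011B   (s0,1)→(s2,1,→)
state=s2 head=1 tape=1[1]11011B   (s2,1)→(s0,0,→)
state=s0 head=2 tape=10[1]1011B   (s0,1)→(s2,1,→)
state=s2 head=3 tape=101[1]011B   (s2,1)→(s0,0,→)
state=s0 head=4 tape=1010[0]11B   (s0,0)→(s0,1,←)
state=s0 head=3 tape=101[0]111B   (s0,0)→(s0,1,←)
state=s0 head=2 tape=10[1]1111B   (s0,1)→(s2,1,→)
state=s2 head=3 tape=101[1]111B   (s2,1)→(s0,0,→)
state=s0 head=4 tape=1010[1]11B   (s0,1)→(s2,1,→)
state=s2 head=5 tape=10101[1]1B   (s2,1)→(s0,0,→)
state=s0 head=6 tape=101010[1]B   (s0,1)→(s2,1,→)
state=s2 head=7 tape=1010101[B]
Cell 3 holds 0 when M halts.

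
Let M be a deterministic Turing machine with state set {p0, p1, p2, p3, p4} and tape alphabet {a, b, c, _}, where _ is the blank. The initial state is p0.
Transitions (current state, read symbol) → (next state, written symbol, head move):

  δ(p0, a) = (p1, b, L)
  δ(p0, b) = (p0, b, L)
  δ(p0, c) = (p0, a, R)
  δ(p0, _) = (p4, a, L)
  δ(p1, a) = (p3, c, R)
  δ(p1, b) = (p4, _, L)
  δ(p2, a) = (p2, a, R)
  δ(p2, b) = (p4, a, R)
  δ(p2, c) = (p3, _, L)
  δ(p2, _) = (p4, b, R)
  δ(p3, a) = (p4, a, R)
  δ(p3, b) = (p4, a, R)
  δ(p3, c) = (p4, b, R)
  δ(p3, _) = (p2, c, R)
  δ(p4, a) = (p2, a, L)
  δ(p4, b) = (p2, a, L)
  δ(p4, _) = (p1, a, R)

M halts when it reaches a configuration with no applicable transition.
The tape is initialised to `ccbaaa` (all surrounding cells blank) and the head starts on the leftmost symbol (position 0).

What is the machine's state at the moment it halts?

p1

p0 | [c]cbaaa___   read c → write a, move R, go to p0
p0 | a[c]baaa___   read c → write a, move R, go to p0
p0 | aa[b]aaa___   read b → write b, move L, go to p0
p0 | a[a]baaa___   read a → write b, move L, go to p1
p1 | [a]bbaaa___   read a → write c, move R, go to p3
p3 | c[b]baaa___   read b → write a, move R, go to p4
p4 | ca[b]aaa___   read b → write a, move L, go to p2
p2 | c[a]aaaa___   read a → write a, move R, go to p2
p2 | ca[a]aaa___   read a → write a, move R, go to p2
p2 | caa[a]aa___   read a → write a, move R, go to p2
p2 | caaa[a]a___   read a → write a, move R, go to p2
p2 | caaaa[a]___   read a → write a, move R, go to p2
p2 | caaaaa[_]__   read _ → write b, move R, go to p4
p4 | caaaaab[_]_   read _ → write a, move R, go to p1
p1 | caaaaaba[_]
No transition is defined for (p1, _); M halts in state p1.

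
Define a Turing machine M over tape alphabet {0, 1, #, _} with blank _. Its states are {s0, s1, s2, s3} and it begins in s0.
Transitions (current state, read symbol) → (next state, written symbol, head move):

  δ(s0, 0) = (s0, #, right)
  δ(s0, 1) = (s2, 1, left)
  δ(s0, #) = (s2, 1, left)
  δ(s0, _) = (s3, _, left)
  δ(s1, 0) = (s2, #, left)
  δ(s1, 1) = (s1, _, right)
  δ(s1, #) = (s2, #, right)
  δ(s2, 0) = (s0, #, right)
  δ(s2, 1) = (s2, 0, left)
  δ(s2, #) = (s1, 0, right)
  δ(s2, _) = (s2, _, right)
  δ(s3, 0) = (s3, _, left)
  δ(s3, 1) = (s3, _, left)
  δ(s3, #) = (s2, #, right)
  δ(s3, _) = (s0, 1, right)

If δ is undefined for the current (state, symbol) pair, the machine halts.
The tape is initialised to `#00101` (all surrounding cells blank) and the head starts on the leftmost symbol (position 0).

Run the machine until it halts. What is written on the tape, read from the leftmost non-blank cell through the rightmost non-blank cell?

##0_0

state=s0 head=0 tape=_[#]00101_   (s0,#)→(s2,1,left)
state=s2 head=-1 tape=[_]100101_   (s2,_)→(s2,_,right)
state=s2 head=0 tape=_[1]00101_   (s2,1)→(s2,0,left)
state=s2 head=-1 tape=[_]000101_   (s2,_)→(s2,_,right)
state=s2 head=0 tape=_[0]00101_   (s2,0)→(s0,#,right)
state=s0 head=1 tape=_#[0]0101_   (s0,0)→(s0,#,right)
state=s0 head=2 tape=_##[0]101_   (s0,0)→(s0,#,right)
state=s0 head=3 tape=_###[1]01_   (s0,1)→(s2,1,left)
state=s2 head=2 tape=_##[#]101_   (s2,#)→(s1,0,right)
state=s1 head=3 tape=_##0[1]01_   (s1,1)→(s1,_,right)
state=s1 head=4 tape=_##0_[0]1_   (s1,0)→(s2,#,left)
state=s2 head=3 tape=_##0[_]#1_   (s2,_)→(s2,_,right)
state=s2 head=4 tape=_##0_[#]1_   (s2,#)→(s1,0,right)
state=s1 head=5 tape=_##0_0[1]_   (s1,1)→(s1,_,right)
state=s1 head=6 tape=_##0_0_[_]
The non-blank tape span at halt is ##0_0.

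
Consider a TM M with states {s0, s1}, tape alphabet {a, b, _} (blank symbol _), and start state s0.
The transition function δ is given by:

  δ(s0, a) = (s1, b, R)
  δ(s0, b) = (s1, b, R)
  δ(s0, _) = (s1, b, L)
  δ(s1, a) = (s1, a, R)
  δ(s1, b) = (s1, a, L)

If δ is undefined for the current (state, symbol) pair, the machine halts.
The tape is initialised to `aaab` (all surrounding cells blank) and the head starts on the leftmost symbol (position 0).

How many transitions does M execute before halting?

s0 | [a]aab_   read a → write b, move R, go to s1
s1 | b[a]ab_   read a → write a, move R, go to s1
s1 | ba[a]b_   read a → write a, move R, go to s1
s1 | baa[b]_   read b → write a, move L, go to s1
s1 | ba[a]a_   read a → write a, move R, go to s1
s1 | baa[a]_   read a → write a, move R, go to s1
s1 | baaa[_]
M halts after 6 transitions.

6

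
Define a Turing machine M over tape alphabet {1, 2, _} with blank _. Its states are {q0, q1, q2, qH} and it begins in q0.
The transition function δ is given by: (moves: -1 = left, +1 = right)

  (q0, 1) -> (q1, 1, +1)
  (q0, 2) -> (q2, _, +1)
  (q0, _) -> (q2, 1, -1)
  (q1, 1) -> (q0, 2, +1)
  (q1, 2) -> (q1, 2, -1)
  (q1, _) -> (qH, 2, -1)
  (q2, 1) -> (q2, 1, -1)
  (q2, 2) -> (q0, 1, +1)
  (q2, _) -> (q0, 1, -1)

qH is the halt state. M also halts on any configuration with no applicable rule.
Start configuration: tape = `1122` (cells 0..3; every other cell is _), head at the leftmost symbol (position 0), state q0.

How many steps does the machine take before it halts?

16

state=q0 head=0 tape=[1]122__   (q0,1)→(q1,1,+1)
state=q1 head=1 tape=1[1]22__   (q1,1)→(q0,2,+1)
state=q0 head=2 tape=12[2]2__   (q0,2)→(q2,_,+1)
state=q2 head=3 tape=12_[2]__   (q2,2)→(q0,1,+1)
state=q0 head=4 tape=12_1[_]_   (q0,_)→(q2,1,-1)
state=q2 head=3 tape=12_[1]1_   (q2,1)→(q2,1,-1)
state=q2 head=2 tape=12[_]11_   (q2,_)→(q0,1,-1)
state=q0 head=1 tape=1[2]111_   (q0,2)→(q2,_,+1)
state=q2 head=2 tape=1_[1]11_   (q2,1)→(q2,1,-1)
state=q2 head=1 tape=1[_]111_   (q2,_)→(q0,1,-1)
state=q0 head=0 tape=[1]1111_   (q0,1)→(q1,1,+1)
state=q1 head=1 tape=1[1]111_   (q1,1)→(q0,2,+1)
state=q0 head=2 tape=12[1]11_   (q0,1)→(q1,1,+1)
state=q1 head=3 tape=121[1]1_   (q1,1)→(q0,2,+1)
state=q0 head=4 tape=1212[1]_   (q0,1)→(q1,1,+1)
state=q1 head=5 tape=12121[_]   (q1,_)→(qH,2,-1)
state=qH head=4 tape=1212[1]2
M halts after 16 transitions.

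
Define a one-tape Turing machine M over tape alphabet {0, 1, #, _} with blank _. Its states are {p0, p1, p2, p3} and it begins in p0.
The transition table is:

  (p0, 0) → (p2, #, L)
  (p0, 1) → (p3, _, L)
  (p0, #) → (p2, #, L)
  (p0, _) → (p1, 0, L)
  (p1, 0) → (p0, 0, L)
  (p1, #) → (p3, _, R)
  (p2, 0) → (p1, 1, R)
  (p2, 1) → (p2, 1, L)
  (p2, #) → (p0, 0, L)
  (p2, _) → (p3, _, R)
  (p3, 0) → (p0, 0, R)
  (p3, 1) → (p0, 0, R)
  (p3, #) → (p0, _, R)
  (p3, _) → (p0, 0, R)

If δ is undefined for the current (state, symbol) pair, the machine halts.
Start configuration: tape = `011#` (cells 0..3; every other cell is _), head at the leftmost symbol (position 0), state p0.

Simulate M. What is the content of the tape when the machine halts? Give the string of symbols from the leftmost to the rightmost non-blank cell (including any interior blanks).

p0 | __[0]11#   read 0 → write #, move L, go to p2
p2 | _[_]#11#   read _ → write _, move R, go to p3
p3 | __[#]11#   read # → write _, move R, go to p0
p0 | ___[1]1#   read 1 → write _, move L, go to p3
p3 | __[_]_1#   read _ → write 0, move R, go to p0
p0 | __0[_]1#   read _ → write 0, move L, go to p1
p1 | __[0]01#   read 0 → write 0, move L, go to p0
p0 | _[_]001#   read _ → write 0, move L, go to p1
p1 | [_]0001#
The non-blank tape span at halt is 0001#.

0001#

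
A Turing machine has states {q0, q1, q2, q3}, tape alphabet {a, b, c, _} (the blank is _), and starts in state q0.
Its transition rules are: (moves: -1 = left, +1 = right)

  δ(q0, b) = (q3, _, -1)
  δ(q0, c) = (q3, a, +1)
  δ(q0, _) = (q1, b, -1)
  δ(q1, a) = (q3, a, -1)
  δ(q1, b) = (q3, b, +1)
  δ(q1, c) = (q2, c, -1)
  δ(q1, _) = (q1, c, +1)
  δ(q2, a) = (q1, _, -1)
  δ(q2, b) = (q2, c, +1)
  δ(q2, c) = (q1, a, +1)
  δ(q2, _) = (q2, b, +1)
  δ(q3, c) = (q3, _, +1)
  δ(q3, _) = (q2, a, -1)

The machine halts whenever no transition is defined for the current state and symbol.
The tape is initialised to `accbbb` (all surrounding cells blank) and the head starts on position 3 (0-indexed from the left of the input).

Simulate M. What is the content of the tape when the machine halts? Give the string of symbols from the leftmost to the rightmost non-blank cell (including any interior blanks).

q0 | ___acc[b]bb   read b → write _, move -1, go to q3
q3 | ___ac[c]_bb   read c → write _, move +1, go to q3
q3 | ___ac_[_]bb   read _ → write a, move -1, go to q2
q2 | ___ac[_]abb   read _ → write b, move +1, go to q2
q2 | ___acb[a]bb   read a → write _, move -1, go to q1
q1 | ___ac[b]_bb   read b → write b, move +1, go to q3
q3 | ___acb[_]bb   read _ → write a, move -1, go to q2
q2 | ___ac[b]abb   read b → write c, move +1, go to q2
q2 | ___acc[a]bb   read a → write _, move -1, go to q1
q1 | ___ac[c]_bb   read c → write c, move -1, go to q2
q2 | ___a[c]c_bb   read c → write a, move +1, go to q1
q1 | ___aa[c]_bb   read c → write c, move -1, go to q2
q2 | ___a[a]c_bb   read a → write _, move -1, go to q1
q1 | ___[a]_c_bb   read a → write a, move -1, go to q3
q3 | __[_]a_c_bb   read _ → write a, move -1, go to q2
q2 | _[_]aa_c_bb   read _ → write b, move +1, go to q2
q2 | _b[a]a_c_bb   read a → write _, move -1, go to q1
q1 | _[b]_a_c_bb   read b → write b, move +1, go to q3
q3 | _b[_]a_c_bb   read _ → write a, move -1, go to q2
q2 | _[b]aa_c_bb   read b → write c, move +1, go to q2
q2 | _c[a]a_c_bb   read a → write _, move -1, go to q1
q1 | _[c]_a_c_bb   read c → write c, move -1, go to q2
q2 | [_]c_a_c_bb   read _ → write b, move +1, go to q2
q2 | b[c]_a_c_bb   read c → write a, move +1, go to q1
q1 | ba[_]a_c_bb   read _ → write c, move +1, go to q1
q1 | bac[a]_c_bb   read a → write a, move -1, go to q3
q3 | ba[c]a_c_bb   read c → write _, move +1, go to q3
q3 | ba_[a]_c_bb
The non-blank tape span at halt is ba_a_c_bb.

ba_a_c_bb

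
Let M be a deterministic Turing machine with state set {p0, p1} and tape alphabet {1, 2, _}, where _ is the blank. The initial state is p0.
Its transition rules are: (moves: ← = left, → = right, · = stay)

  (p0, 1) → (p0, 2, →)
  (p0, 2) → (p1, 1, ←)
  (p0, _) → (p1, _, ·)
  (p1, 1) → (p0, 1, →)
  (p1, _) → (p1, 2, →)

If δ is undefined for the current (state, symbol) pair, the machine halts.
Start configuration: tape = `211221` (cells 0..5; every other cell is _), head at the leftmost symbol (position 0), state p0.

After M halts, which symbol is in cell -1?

2

state=p0 head=0 tape=_[2]11221   (p0,2)→(p1,1,←)
state=p1 head=-1 tape=[_]111221   (p1,_)→(p1,2,→)
state=p1 head=0 tape=2[1]11221   (p1,1)→(p0,1,→)
state=p0 head=1 tape=21[1]1221   (p0,1)→(p0,2,→)
state=p0 head=2 tape=212[1]221   (p0,1)→(p0,2,→)
state=p0 head=3 tape=2122[2]21   (p0,2)→(p1,1,←)
state=p1 head=2 tape=212[2]121
Cell -1 holds 2 when M halts.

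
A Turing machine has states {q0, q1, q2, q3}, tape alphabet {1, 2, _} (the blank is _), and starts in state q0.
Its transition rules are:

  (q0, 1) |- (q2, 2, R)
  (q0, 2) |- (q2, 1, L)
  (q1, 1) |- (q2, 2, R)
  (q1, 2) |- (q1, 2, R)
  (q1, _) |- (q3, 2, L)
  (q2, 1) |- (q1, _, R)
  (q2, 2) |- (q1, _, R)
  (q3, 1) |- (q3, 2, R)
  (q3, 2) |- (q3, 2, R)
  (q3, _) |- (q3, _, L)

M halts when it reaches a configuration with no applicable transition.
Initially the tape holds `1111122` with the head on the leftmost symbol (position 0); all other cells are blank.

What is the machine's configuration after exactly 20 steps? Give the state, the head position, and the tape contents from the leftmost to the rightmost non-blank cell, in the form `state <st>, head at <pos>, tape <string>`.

state=q0 head=0 tape=[1]111122__   (q0,1)→(q2,2,R)
state=q2 head=1 tape=2[1]11122__   (q2,1)→(q1,_,R)
state=q1 head=2 tape=2_[1]1122__   (q1,1)→(q2,2,R)
state=q2 head=3 tape=2_2[1]122__   (q2,1)→(q1,_,R)
state=q1 head=4 tape=2_2_[1]22__   (q1,1)→(q2,2,R)
state=q2 head=5 tape=2_2_2[2]2__   (q2,2)→(q1,_,R)
state=q1 head=6 tape=2_2_2_[2]__   (q1,2)→(q1,2,R)
state=q1 head=7 tape=2_2_2_2[_]_   (q1,_)→(q3,2,L)
state=q3 head=6 tape=2_2_2_[2]2_   (q3,2)→(q3,2,R)
state=q3 head=7 tape=2_2_2_2[2]_   (q3,2)→(q3,2,R)
state=q3 head=8 tape=2_2_2_22[_]   (q3,_)→(q3,_,L)
state=q3 head=7 tape=2_2_2_2[2]_   (q3,2)→(q3,2,R)
state=q3 head=8 tape=2_2_2_22[_]   (q3,_)→(q3,_,L)
state=q3 head=7 tape=2_2_2_2[2]_   (q3,2)→(q3,2,R)
state=q3 head=8 tape=2_2_2_22[_]   (q3,_)→(q3,_,L)
state=q3 head=7 tape=2_2_2_2[2]_   (q3,2)→(q3,2,R)
state=q3 head=8 tape=2_2_2_22[_]   (q3,_)→(q3,_,L)
state=q3 head=7 tape=2_2_2_2[2]_   (q3,2)→(q3,2,R)
state=q3 head=8 tape=2_2_2_22[_]   (q3,_)→(q3,_,L)
state=q3 head=7 tape=2_2_2_2[2]_   (q3,2)→(q3,2,R)
state=q3 head=8 tape=2_2_2_22[_]
After 20 steps: state q3, head at 8, tape 2_2_2_22.

state q3, head at 8, tape 2_2_2_22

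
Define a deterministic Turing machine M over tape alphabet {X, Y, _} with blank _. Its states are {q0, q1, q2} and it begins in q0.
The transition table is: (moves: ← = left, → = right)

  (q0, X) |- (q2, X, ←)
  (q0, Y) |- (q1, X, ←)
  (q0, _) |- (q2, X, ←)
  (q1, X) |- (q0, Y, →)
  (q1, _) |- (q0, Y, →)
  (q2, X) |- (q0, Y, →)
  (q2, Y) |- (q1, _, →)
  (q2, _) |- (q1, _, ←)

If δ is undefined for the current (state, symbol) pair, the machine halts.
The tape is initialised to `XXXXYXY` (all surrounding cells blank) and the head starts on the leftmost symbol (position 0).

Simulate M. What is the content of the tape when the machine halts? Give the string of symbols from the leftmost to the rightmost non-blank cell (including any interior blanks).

YXXY

q0 | __[X]XXXYXY   read X → write X, move ←, go to q2
q2 | _[_]XXXXYXY   read _ → write _, move ←, go to q1
q1 | [_]_XXXXYXY   read _ → write Y, move →, go to q0
q0 | Y[_]XXXXYXY   read _ → write X, move ←, go to q2
q2 | [Y]XXXXXYXY   read Y → write _, move →, go to q1
q1 | _[X]XXXXYXY   read X → write Y, move →, go to q0
q0 | _Y[X]XXXYXY   read X → write X, move ←, go to q2
q2 | _[Y]XXXXYXY   read Y → write _, move →, go to q1
q1 | __[X]XXXYXY   read X → write Y, move →, go to q0
q0 | __Y[X]XXYXY   read X → write X, move ←, go to q2
q2 | __[Y]XXXYXY   read Y → write _, move →, go to q1
q1 | ___[X]XXYXY   read X → write Y, move →, go to q0
q0 | ___Y[X]XYXY   read X → write X, move ←, go to q2
q2 | ___[Y]XXYXY   read Y → write _, move →, go to q1
q1 | ____[X]XYXY   read X → write Y, move →, go to q0
q0 | ____Y[X]YXY   read X → write X, move ←, go to q2
q2 | ____[Y]XYXY   read Y → write _, move →, go to q1
q1 | _____[X]YXY   read X → write Y, move →, go to q0
q0 | _____Y[Y]XY   read Y → write X, move ←, go to q1
q1 | _____[Y]XXY
The non-blank tape span at halt is YXXY.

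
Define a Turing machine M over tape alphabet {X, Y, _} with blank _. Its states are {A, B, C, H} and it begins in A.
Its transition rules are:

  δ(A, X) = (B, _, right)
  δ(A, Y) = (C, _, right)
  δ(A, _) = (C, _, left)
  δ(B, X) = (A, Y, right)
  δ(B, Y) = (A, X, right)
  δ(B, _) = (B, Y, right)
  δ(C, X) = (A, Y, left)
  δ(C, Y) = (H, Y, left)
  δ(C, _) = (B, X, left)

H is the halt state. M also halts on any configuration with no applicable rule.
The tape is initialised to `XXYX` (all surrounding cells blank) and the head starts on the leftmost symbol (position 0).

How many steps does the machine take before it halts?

6

A | [X]XYX   read X → write _, move right, go to B
B | _[X]YX   read X → write Y, move right, go to A
A | _Y[Y]X   read Y → write _, move right, go to C
C | _Y_[X]   read X → write Y, move left, go to A
A | _Y[_]Y   read _ → write _, move left, go to C
C | _[Y]_Y   read Y → write Y, move left, go to H
H | [_]Y_Y
M halts after 6 transitions.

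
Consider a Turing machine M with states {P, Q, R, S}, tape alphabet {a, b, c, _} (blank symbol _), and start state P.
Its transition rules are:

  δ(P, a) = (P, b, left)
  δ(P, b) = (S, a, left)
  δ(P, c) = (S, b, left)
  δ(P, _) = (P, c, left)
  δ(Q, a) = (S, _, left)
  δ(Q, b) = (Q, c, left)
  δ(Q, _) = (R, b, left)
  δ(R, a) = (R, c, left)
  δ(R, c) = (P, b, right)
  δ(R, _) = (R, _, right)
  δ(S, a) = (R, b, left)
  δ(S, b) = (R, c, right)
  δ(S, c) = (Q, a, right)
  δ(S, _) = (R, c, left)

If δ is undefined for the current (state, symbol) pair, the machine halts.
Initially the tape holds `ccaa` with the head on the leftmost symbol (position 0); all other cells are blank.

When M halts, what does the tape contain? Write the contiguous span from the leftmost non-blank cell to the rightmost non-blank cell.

cbcaa

state=P head=0 tape=__[c]caa   (P,c)→(S,b,left)
state=S head=-1 tape=_[_]bcaa   (S,_)→(R,c,left)
state=R head=-2 tape=[_]cbcaa   (R,_)→(R,_,right)
state=R head=-1 tape=_[c]bcaa   (R,c)→(P,b,right)
state=P head=0 tape=_b[b]caa   (P,b)→(S,a,left)
state=S head=-1 tape=_[b]acaa   (S,b)→(R,c,right)
state=R head=0 tape=_c[a]caa   (R,a)→(R,c,left)
state=R head=-1 tape=_[c]ccaa   (R,c)→(P,b,right)
state=P head=0 tape=_b[c]caa   (P,c)→(S,b,left)
state=S head=-1 tape=_[b]bcaa   (S,b)→(R,c,right)
state=R head=0 tape=_c[b]caa
The non-blank tape span at halt is cbcaa.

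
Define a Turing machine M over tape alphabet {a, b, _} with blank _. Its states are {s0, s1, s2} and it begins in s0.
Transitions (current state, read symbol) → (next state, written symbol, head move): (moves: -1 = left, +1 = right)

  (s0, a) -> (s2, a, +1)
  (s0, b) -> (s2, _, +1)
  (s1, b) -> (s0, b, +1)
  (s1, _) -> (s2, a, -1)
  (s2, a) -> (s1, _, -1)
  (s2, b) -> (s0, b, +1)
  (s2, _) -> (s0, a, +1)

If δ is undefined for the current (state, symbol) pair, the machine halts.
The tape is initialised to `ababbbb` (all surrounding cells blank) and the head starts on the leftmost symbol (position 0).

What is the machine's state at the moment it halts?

s0

s0 | [a]babbbb__   read a → write a, move +1, go to s2
s2 | a[b]abbbb__   read b → write b, move +1, go to s0
s0 | ab[a]bbbb__   read a → write a, move +1, go to s2
s2 | aba[b]bbb__   read b → write b, move +1, go to s0
s0 | abab[b]bb__   read b → write _, move +1, go to s2
s2 | abab_[b]b__   read b → write b, move +1, go to s0
s0 | abab_b[b]__   read b → write _, move +1, go to s2
s2 | abab_b_[_]_   read _ → write a, move +1, go to s0
s0 | abab_b_a[_]
No transition is defined for (s0, _); M halts in state s0.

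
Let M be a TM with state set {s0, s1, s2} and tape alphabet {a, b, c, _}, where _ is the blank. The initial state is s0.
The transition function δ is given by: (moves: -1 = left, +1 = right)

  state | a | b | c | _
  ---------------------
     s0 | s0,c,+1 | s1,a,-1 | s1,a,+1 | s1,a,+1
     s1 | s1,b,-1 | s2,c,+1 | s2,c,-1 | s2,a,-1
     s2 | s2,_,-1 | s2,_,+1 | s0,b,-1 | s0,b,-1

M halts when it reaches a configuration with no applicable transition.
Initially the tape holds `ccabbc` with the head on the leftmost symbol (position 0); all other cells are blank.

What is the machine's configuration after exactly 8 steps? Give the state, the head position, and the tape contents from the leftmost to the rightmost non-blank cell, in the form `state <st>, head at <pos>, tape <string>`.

state s1, head at 0, tape aabcabbc

s0 | __[c]cabbc   read c → write a, move +1, go to s1
s1 | __a[c]abbc   read c → write c, move -1, go to s2
s2 | __[a]cabbc   read a → write _, move -1, go to s2
s2 | _[_]_cabbc   read _ → write b, move -1, go to s0
s0 | [_]b_cabbc   read _ → write a, move +1, go to s1
s1 | a[b]_cabbc   read b → write c, move +1, go to s2
s2 | ac[_]cabbc   read _ → write b, move -1, go to s0
s0 | a[c]bcabbc   read c → write a, move +1, go to s1
s1 | aa[b]cabbc
After 8 steps: state s1, head at 0, tape aabcabbc.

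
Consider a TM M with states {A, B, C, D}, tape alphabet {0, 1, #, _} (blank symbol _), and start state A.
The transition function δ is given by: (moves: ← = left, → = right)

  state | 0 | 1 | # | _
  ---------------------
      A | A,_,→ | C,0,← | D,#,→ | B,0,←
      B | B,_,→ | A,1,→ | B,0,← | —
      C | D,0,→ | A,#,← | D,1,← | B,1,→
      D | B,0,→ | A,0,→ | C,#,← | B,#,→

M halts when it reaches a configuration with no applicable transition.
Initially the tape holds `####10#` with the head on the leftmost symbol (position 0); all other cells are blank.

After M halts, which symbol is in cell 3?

A | _[#]###10#   read # → write #, move →, go to D
D | _#[#]##10#   read # → write #, move ←, go to C
C | _[#]###10#   read # → write 1, move ←, go to D
D | [_]1###10#   read _ → write #, move →, go to B
B | #[1]###10#   read 1 → write 1, move →, go to A
A | #1[#]##10#   read # → write #, move →, go to D
D | #1#[#]#10#   read # → write #, move ←, go to C
C | #1[#]##10#   read # → write 1, move ←, go to D
D | #[1]1##10#   read 1 → write 0, move →, go to A
A | #0[1]##10#   read 1 → write 0, move ←, go to C
C | #[0]0##10#   read 0 → write 0, move →, go to D
D | #0[0]##10#   read 0 → write 0, move →, go to B
B | #00[#]#10#   read # → write 0, move ←, go to B
B | #0[0]0#10#   read 0 → write _, move →, go to B
B | #0_[0]#10#   read 0 → write _, move →, go to B
B | #0__[#]10#   read # → write 0, move ←, go to B
B | #0_[_]010#
Cell 3 holds 0 when M halts.

0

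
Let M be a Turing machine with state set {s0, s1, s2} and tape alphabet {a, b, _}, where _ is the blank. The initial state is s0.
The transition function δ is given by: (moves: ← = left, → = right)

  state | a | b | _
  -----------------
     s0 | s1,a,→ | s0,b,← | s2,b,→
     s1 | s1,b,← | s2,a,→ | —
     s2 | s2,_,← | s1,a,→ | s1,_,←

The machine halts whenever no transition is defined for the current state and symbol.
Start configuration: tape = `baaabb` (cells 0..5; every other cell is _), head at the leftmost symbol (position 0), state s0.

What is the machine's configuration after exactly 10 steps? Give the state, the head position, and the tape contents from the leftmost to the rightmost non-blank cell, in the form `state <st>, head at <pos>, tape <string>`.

state s2, head at 0, tape aa__abb

s0 | _[b]aaabb   read b → write b, move ←, go to s0
s0 | [_]baaabb   read _ → write b, move →, go to s2
s2 | b[b]aaabb   read b → write a, move →, go to s1
s1 | ba[a]aabb   read a → write b, move ←, go to s1
s1 | b[a]baabb   read a → write b, move ←, go to s1
s1 | [b]bbaabb   read b → write a, move →, go to s2
s2 | a[b]baabb   read b → write a, move →, go to s1
s1 | aa[b]aabb   read b → write a, move →, go to s2
s2 | aaa[a]abb   read a → write _, move ←, go to s2
s2 | aa[a]_abb   read a → write _, move ←, go to s2
s2 | a[a]__abb
After 10 steps: state s2, head at 0, tape aa__abb.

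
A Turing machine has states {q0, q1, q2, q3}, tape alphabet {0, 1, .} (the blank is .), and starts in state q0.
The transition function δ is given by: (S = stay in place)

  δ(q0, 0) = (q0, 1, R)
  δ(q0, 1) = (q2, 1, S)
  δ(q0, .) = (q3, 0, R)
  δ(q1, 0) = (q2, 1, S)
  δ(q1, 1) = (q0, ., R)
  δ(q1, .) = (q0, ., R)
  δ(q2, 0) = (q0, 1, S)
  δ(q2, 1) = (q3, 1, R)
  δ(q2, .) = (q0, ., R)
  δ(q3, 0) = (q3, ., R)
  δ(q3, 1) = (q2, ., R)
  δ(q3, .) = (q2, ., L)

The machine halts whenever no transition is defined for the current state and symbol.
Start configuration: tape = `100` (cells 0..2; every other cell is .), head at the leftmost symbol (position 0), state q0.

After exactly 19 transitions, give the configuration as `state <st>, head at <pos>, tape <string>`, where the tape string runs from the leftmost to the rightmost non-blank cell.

state q3, head at 4, tape 1..1

state=q0 head=0 tape=[1]00..   (q0,1)→(q2,1,S)
state=q2 head=0 tape=[1]00..   (q2,1)→(q3,1,R)
state=q3 head=1 tape=1[0]0..   (q3,0)→(q3,.,R)
state=q3 head=2 tape=1.[0]..   (q3,0)→(q3,.,R)
state=q3 head=3 tape=1..[.].   (q3,.)→(q2,.,L)
state=q2 head=2 tape=1.[.]..   (q2,.)→(q0,.,R)
state=q0 head=3 tape=1..[.].   (q0,.)→(q3,0,R)
state=q3 head=4 tape=1..0[.]   (q3,.)→(q2,.,L)
state=q2 head=3 tape=1..[0].   (q2,0)→(q0,1,S)
state=q0 head=3 tape=1..[1].   (q0,1)→(q2,1,S)
state=q2 head=3 tape=1..[1].   (q2,1)→(q3,1,R)
state=q3 head=4 tape=1..1[.]   (q3,.)→(q2,.,L)
state=q2 head=3 tape=1..[1].   (q2,1)→(q3,1,R)
state=q3 head=4 tape=1..1[.]   (q3,.)→(q2,.,L)
state=q2 head=3 tape=1..[1].   (q2,1)→(q3,1,R)
state=q3 head=4 tape=1..1[.]   (q3,.)→(q2,.,L)
state=q2 head=3 tape=1..[1].   (q2,1)→(q3,1,R)
state=q3 head=4 tape=1..1[.]   (q3,.)→(q2,.,L)
state=q2 head=3 tape=1..[1].   (q2,1)→(q3,1,R)
state=q3 head=4 tape=1..1[.]
After 19 steps: state q3, head at 4, tape 1..1.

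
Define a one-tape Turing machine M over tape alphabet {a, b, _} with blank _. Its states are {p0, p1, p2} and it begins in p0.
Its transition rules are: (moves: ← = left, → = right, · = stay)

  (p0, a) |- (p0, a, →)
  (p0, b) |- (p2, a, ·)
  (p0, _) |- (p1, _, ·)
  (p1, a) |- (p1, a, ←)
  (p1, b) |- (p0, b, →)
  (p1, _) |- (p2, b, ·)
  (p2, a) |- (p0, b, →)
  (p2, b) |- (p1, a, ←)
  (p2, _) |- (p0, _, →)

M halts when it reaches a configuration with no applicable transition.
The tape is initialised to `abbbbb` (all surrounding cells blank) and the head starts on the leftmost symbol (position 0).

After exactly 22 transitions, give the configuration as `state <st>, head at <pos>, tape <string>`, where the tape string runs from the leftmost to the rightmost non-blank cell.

state p0, head at 7, tape abbbbbaa

state=p0 head=0 tape=[a]bbbbb__   (p0,a)→(p0,a,→)
state=p0 head=1 tape=a[b]bbbb__   (p0,b)→(p2,a,·)
state=p2 head=1 tape=a[a]bbbb__   (p2,a)→(p0,b,→)
state=p0 head=2 tape=ab[b]bbb__   (p0,b)→(p2,a,·)
state=p2 head=2 tape=ab[a]bbb__   (p2,a)→(p0,b,→)
state=p0 head=3 tape=abb[b]bb__   (p0,b)→(p2,a,·)
state=p2 head=3 tape=abb[a]bb__   (p2,a)→(p0,b,→)
state=p0 head=4 tape=abbb[b]b__   (p0,b)→(p2,a,·)
state=p2 head=4 tape=abbb[a]b__   (p2,a)→(p0,b,→)
state=p0 head=5 tape=abbbb[b]__   (p0,b)→(p2,a,·)
state=p2 head=5 tape=abbbb[a]__   (p2,a)→(p0,b,→)
state=p0 head=6 tape=abbbbb[_]_   (p0,_)→(p1,_,·)
state=p1 head=6 tape=abbbbb[_]_   (p1,_)→(p2,b,·)
state=p2 head=6 tape=abbbbb[b]_   (p2,b)→(p1,a,←)
state=p1 head=5 tape=abbbb[b]a_   (p1,b)→(p0,b,→)
state=p0 head=6 tape=abbbbb[a]_   (p0,a)→(p0,a,→)
state=p0 head=7 tape=abbbbba[_]   (p0,_)→(p1,_,·)
state=p1 head=7 tape=abbbbba[_]   (p1,_)→(p2,b,·)
state=p2 head=7 tape=abbbbba[b]   (p2,b)→(p1,a,←)
state=p1 head=6 tape=abbbbb[a]a   (p1,a)→(p1,a,←)
state=p1 head=5 tape=abbbb[b]aa   (p1,b)→(p0,b,→)
state=p0 head=6 tape=abbbbb[a]a   (p0,a)→(p0,a,→)
state=p0 head=7 tape=abbbbba[a]
After 22 steps: state p0, head at 7, tape abbbbbaa.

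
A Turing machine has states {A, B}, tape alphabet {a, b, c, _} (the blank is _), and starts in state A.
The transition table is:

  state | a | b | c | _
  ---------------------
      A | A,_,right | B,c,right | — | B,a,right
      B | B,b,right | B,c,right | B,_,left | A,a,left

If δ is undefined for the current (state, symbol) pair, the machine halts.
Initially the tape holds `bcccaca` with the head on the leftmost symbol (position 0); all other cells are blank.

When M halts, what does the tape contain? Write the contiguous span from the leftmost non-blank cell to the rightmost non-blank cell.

acccacaca

A | __[b]cccaca   read b → write c, move right, go to B
B | __c[c]ccaca   read c → write _, move left, go to B
B | __[c]_ccaca   read c → write _, move left, go to B
B | _[_]__ccaca   read _ → write a, move left, go to A
A | [_]a__ccaca   read _ → write a, move right, go to B
B | a[a]__ccaca   read a → write b, move right, go to B
B | ab[_]_ccaca   read _ → write a, move left, go to A
A | a[b]a_ccaca   read b → write c, move right, go to B
B | ac[a]_ccaca   read a → write b, move right, go to B
B | acb[_]ccaca   read _ → write a, move left, go to A
A | ac[b]accaca   read b → write c, move right, go to B
B | acc[a]ccaca   read a → write b, move right, go to B
B | accb[c]caca   read c → write _, move left, go to B
B | acc[b]_caca   read b → write c, move right, go to B
B | accc[_]caca   read _ → write a, move left, go to A
A | acc[c]acaca
The non-blank tape span at halt is acccacaca.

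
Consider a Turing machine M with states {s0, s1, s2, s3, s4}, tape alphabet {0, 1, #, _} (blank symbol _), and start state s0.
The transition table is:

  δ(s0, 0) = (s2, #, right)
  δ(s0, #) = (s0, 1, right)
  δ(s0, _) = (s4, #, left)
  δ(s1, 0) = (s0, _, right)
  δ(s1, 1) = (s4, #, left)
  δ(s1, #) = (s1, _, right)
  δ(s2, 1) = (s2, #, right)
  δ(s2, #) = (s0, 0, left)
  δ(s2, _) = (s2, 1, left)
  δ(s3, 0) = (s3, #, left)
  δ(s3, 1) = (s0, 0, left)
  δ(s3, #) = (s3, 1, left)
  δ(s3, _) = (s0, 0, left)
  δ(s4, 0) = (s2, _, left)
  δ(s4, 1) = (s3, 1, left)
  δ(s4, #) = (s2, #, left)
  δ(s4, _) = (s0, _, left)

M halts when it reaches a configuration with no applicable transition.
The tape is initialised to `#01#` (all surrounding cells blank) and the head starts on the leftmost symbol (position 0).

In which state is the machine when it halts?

s0

state=s0 head=0 tape=[#]01#_   (s0,#)→(s0,1,right)
state=s0 head=1 tape=1[0]1#_   (s0,0)→(s2,#,right)
state=s2 head=2 tape=1#[1]#_   (s2,1)→(s2,#,right)
state=s2 head=3 tape=1##[#]_   (s2,#)→(s0,0,left)
state=s0 head=2 tape=1#[#]0_   (s0,#)→(s0,1,right)
state=s0 head=3 tape=1#1[0]_   (s0,0)→(s2,#,right)
state=s2 head=4 tape=1#1#[_]   (s2,_)→(s2,1,left)
state=s2 head=3 tape=1#1[#]1   (s2,#)→(s0,0,left)
state=s0 head=2 tape=1#[1]01
No transition is defined for (s0, 1); M halts in state s0.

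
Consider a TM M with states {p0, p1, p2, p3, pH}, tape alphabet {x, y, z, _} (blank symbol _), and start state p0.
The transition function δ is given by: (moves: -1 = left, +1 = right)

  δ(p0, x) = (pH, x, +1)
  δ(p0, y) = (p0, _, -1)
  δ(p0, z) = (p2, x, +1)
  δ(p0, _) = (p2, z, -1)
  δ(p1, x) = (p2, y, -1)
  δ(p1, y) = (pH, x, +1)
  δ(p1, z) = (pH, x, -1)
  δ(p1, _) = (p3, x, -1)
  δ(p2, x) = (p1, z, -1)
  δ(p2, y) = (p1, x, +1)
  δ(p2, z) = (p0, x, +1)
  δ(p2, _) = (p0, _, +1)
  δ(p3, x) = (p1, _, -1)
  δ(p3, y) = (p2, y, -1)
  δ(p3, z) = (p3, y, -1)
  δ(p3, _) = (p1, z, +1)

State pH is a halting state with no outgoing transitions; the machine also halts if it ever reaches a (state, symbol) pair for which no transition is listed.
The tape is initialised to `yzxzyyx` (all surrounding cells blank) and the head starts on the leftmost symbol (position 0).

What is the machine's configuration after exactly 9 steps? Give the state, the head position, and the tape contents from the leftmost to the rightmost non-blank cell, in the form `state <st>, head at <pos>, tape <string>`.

state p0, head at 1, tape x_yzzyyx

p0 | __[y]zxzyyx   read y → write _, move -1, go to p0
p0 | _[_]_zxzyyx   read _ → write z, move -1, go to p2
p2 | [_]z_zxzyyx   read _ → write _, move +1, go to p0
p0 | _[z]_zxzyyx   read z → write x, move +1, go to p2
p2 | _x[_]zxzyyx   read _ → write _, move +1, go to p0
p0 | _x_[z]xzyyx   read z → write x, move +1, go to p2
p2 | _x_x[x]zyyx   read x → write z, move -1, go to p1
p1 | _x_[x]zzyyx   read x → write y, move -1, go to p2
p2 | _x[_]yzzyyx   read _ → write _, move +1, go to p0
p0 | _x_[y]zzyyx
After 9 steps: state p0, head at 1, tape x_yzzyyx.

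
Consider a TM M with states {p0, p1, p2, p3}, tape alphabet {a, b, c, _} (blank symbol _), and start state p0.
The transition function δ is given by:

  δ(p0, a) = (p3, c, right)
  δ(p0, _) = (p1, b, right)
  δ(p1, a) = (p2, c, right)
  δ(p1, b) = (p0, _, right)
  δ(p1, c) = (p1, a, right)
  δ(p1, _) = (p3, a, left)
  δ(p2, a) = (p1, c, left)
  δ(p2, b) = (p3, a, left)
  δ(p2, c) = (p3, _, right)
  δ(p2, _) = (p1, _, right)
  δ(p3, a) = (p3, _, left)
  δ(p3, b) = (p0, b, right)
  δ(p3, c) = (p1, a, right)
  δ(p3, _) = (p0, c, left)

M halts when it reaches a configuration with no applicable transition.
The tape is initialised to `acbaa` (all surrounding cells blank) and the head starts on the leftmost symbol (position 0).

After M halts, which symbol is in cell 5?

c

p0 | __[a]cbaa__   read a → write c, move right, go to p3
p3 | __c[c]baa__   read c → write a, move right, go to p1
p1 | __ca[b]aa__   read b → write _, move right, go to p0
p0 | __ca_[a]a__   read a → write c, move right, go to p3
p3 | __ca_c[a]__   read a → write _, move left, go to p3
p3 | __ca_[c]___   read c → write a, move right, go to p1
p1 | __ca_a[_]__   read _ → write a, move left, go to p3
p3 | __ca_[a]a__   read a → write _, move left, go to p3
p3 | __ca[_]_a__   read _ → write c, move left, go to p0
p0 | __c[a]c_a__   read a → write c, move right, go to p3
p3 | __cc[c]_a__   read c → write a, move right, go to p1
p1 | __cca[_]a__   read _ → write a, move left, go to p3
p3 | __cc[a]aa__   read a → write _, move left, go to p3
p3 | __c[c]_aa__   read c → write a, move right, go to p1
p1 | __ca[_]aa__   read _ → write a, move left, go to p3
p3 | __c[a]aaa__   read a → write _, move left, go to p3
p3 | __[c]_aaa__   read c → write a, move right, go to p1
p1 | __a[_]aaa__   read _ → write a, move left, go to p3
p3 | __[a]aaaa__   read a → write _, move left, go to p3
p3 | _[_]_aaaa__   read _ → write c, move left, go to p0
p0 | [_]c_aaaa__   read _ → write b, move right, go to p1
p1 | b[c]_aaaa__   read c → write a, move right, go to p1
p1 | ba[_]aaaa__   read _ → write a, move left, go to p3
p3 | b[a]aaaaa__   read a → write _, move left, go to p3
p3 | [b]_aaaaa__   read b → write b, move right, go to p0
p0 | b[_]aaaaa__   read _ → write b, move right, go to p1
p1 | bb[a]aaaa__   read a → write c, move right, go to p2
p2 | bbc[a]aaa__   read a → write c, move left, go to p1
p1 | bb[c]caaa__   read c → write a, move right, go to p1
p1 | bba[c]aaa__   read c → write a, move right, go to p1
p1 | bbaa[a]aa__   read a → write c, move right, go to p2
p2 | bbaac[a]a__   read a → write c, move left, go to p1
p1 | bbaa[c]ca__   read c → write a, move right, go to p1
p1 | bbaaa[c]a__   read c → write a, move right, go to p1
p1 | bbaaaa[a]__   read a → write c, move right, go to p2
p2 | bbaaaac[_]_   read _ → write _, move right, go to p1
p1 | bbaaaac_[_]   read _ → write a, move left, go to p3
p3 | bbaaaac[_]a   read _ → write c, move left, go to p0
p0 | bbaaaa[c]ca
Cell 5 holds c when M halts.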